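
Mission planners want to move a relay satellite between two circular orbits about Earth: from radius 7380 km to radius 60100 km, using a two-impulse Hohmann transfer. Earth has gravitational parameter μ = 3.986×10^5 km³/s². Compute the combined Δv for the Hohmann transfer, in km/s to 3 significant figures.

Transfer-ellipse semi-major axis a_t = (r₁ + r₂)/2 = (7380 + 60100)/2 = 33740 km.
At r₁ the circular-orbit speed is v₁ = √(μ/r₁) = 7.3492 km/s.
Transfer-orbit speed at r₁ (vis-viva): v_p = √[μ(2/r₁ − 1/a_t)] = 9.8086 km/s.
First burn Δv₁ = |v_p − v₁| = 2.459 km/s.
Circular speed at r₂: v₂ = √(μ/r₂) = 2.575 km/s.
Transfer-orbit speed at r₂: v_a = √[μ(2/r₂ − 1/a_t)] = 1.204 km/s.
Second burn Δv₂ = |v₂ − v_a| = 1.371 km/s.
Total Δv = Δv₁ + Δv₂ = 3.830 km/s.

Δv = 3.83 km/s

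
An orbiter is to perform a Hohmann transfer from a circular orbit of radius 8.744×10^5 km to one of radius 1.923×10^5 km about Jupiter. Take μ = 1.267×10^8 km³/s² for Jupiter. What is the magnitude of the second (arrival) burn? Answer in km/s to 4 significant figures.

The Hohmann ellipse has a_t = (r₁ + r₂)/2 = 5.3335×10^5 km.
On the circular orbit at r = 1.923×10^5 km, v_c = √(μ/r) = 25.668 km/s.
Vis-viva on the transfer ellipse at r = 1.923×10^5 km gives v_t = √[μ(2/r − 1/a_t)] = 32.866 km/s.
Δv₂ = |v_t − v_c| = |32.866 − 25.668| = 7.198 km/s.

Δv₂ = 7.198 km/s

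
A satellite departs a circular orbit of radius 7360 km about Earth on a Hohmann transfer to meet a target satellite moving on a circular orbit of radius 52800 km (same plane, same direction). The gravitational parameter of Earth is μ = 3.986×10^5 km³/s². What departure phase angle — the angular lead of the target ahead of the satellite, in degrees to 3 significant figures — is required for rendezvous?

φ = 103°

Transfer-ellipse semi-major axis a_t = (r₁ + r₂)/2 = (7360 + 52800)/2 = 30080 km.
The half-period of the transfer ellipse is t = π√(a_t³/μ) = 25960 s.
The target's mean motion on its circular orbit is ω₂ = √(μ/r₂³) = 5.2038×10^-5 rad/s.
Angle swept by the target during transfer: ω₂·t = 1.3509 rad = 77.40°.
The satellite traverses 180° on the transfer ellipse, so the target must lead by 180° − 77.40° = 103°.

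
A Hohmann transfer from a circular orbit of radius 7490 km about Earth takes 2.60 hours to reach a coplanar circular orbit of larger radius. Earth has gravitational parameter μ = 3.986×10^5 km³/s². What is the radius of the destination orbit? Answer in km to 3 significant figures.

Transfer time t = 2.60 hours = 9360 s, and t = π√(a_t³/μ).
So a_t = (μ t²/π²)^(1/3) = (3.986×10^5 × (9360)² / π²)^(1/3) = 15238 km.
Since a_t = (r₁ + r₂)/2, r₂ = 2a_t − r₁ = 2×15238 − 7490 = 22986 km.

r₂ = 23000 km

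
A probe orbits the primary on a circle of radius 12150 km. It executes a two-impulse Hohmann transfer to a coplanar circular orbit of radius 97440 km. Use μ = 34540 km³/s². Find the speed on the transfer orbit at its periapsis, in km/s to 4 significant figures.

Semi-major axis of the transfer orbit: a_t = (12150 + 97440)/2 = 54795 km.
At periapsis, r = 12150 km.
Applying v² = μ(2/r − 1/a_t): v = 2.248 km/s.

v = 2.248 km/s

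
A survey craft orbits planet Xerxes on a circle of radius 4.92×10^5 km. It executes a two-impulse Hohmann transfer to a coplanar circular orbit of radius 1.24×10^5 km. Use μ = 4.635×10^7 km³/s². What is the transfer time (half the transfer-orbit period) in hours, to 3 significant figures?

Semi-major axis of the transfer orbit: a_t = (4.920×10^5 + 1.240×10^5)/2 = 3.080×10^5 km.
Transfer time t = π√(a_t³/μ) = π√((3.080×10^5)³ / 4.635×10^7) = 78880 s.
Converting: 78880 s ÷ 3600 s/hour = 21.9 hours.

t = 21.9 hours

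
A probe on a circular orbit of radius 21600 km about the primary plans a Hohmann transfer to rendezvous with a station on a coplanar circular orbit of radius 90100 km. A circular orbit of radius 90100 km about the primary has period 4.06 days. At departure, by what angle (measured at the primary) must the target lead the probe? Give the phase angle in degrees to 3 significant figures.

From Kepler's third law T² = 4π²r³/μ at r = 90100 km, T = 4.06 days = 4.06 × 86400 s = 3.50784×10^5 s: μ = 4π²r³/T² = 2.34668×10^5 km³/s².
Semi-major axis of the transfer orbit: a_t = (21600 + 90100)/2 = 55850 km.
The half-period of the transfer ellipse is t = π√(a_t³/μ) = 85597 s.
The target's mean motion on its circular orbit is ω₂ = √(μ/r₂³) = 1.7912×10^-5 rad/s.
Angle swept by the target during transfer: ω₂·t = 1.5332 rad = 87.846°.
Arrival is 180° from departure on the ellipse, so φ = 180° − 87.846° = 92.2°.

φ = 92.2°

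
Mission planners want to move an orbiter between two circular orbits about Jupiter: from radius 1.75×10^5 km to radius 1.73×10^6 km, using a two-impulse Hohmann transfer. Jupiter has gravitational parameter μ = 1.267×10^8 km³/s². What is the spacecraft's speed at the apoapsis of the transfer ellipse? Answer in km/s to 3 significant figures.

Semi-major axis of the transfer orbit: a_t = (1.750×10^5 + 1.730×10^6)/2 = 9.525×10^5 km.
The apoapsis of the transfer ellipse is at r = 1.730×10^6 km.
Vis-viva: v = √[μ(2/r − 1/a_t)] = √[1.267×10^8 × (2/1.730×10^6 − 1/9.525×10^5)] = 3.668 km/s.

v = 3.67 km/s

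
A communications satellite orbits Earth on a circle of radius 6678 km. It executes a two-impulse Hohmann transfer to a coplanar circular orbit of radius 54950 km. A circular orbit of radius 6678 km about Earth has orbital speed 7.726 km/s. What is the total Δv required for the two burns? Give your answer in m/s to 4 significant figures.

Δv = 4031 m/s

From the circular-orbit relation v² = μ/r at r = 6678 km: μ = v²r = (7.726)² × 6678 = 3.98617×10^5 km³/s².
The Hohmann ellipse has a_t = (r₁ + r₂)/2 = 30814 km.
Circular speed at r₁: v₁ = √(μ/r₁) = √(3.98617×10^5/6678) = 7.7260 km/s.
On the transfer ellipse at r₁, v² = μ(2/r − 1/a) gives v_p = √[μ(2/r₁ − 1/a_t)] = 10.317 km/s.
First burn Δv₁ = |v_p − v₁| = 2.591 km/s.
Circular speed at r₂: v₂ = √(μ/r₂) = 2.6934 km/s.
Transfer-orbit speed at r₂: v_a = √[μ(2/r₂ − 1/a_t)] = 1.2538 km/s.
Second burn Δv₂ = |v₂ − v_a| = 1.440 km/s.
Total Δv = Δv₁ + Δv₂ = 4.031 km/s.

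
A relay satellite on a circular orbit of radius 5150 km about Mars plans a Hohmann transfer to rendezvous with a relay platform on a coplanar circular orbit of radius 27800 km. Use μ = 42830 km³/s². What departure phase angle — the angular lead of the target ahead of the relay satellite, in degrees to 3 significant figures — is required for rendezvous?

φ = 97.9°

Semi-major axis of the transfer orbit: a_t = (5150 + 27800)/2 = 16475 km.
Transfer time t = π√(a_t³/μ) = 32101 s.
Target angular speed ω₂ = √(μ/r₂³) = 4.4648×10^-5 rad/s.
Angle swept by the target during transfer: ω₂·t = 1.4332 rad = 82.12°.
Arrival is 180° from departure on the ellipse, so φ = 180° − 82.12° = 97.9°.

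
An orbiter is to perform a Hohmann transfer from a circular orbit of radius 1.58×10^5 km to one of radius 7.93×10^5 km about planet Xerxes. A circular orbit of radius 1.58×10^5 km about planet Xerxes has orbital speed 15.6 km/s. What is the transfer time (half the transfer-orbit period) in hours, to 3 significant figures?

From the circular-orbit relation v² = μ/r at r = 1.58×10^5 km: μ = v²r = (15.6)² × 1.58×10^5 = 3.84509×10^7 km³/s².
Semi-major axis of the transfer orbit: a_t = (1.580×10^5 + 7.930×10^5)/2 = 4.755×10^5 km.
By Kepler's third law the transfer-orbit period is T = 2π√(a_t³/μ), so t = T/2 = 1.661×10^5 s.
Converting: 1.661×10^5 s ÷ 3600 s/hour = 46.1 hours.

t = 46.1 hours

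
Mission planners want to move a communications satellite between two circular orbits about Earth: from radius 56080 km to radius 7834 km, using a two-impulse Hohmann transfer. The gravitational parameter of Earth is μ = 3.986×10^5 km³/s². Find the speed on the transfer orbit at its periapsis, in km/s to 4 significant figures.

v = 9.449 km/s

The Hohmann ellipse has a_t = (r₁ + r₂)/2 = 31957 km.
At periapsis, r = 7834 km.
Vis-viva: v = √[μ(2/r − 1/a_t)] = √[3.986×10^5 × (2/7834 − 1/31957)] = 9.449 km/s.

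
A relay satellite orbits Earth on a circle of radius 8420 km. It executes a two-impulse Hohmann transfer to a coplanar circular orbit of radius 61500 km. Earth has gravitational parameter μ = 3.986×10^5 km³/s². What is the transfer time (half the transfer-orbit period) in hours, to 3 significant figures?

t = 9.04 hours

The Hohmann ellipse has a_t = (r₁ + r₂)/2 = 34960 km.
By Kepler's third law the transfer-orbit period is T = 2π√(a_t³/μ), so t = T/2 = 32530 s.
Converting: 32530 s ÷ 3600 s/hour = 9.04 hours.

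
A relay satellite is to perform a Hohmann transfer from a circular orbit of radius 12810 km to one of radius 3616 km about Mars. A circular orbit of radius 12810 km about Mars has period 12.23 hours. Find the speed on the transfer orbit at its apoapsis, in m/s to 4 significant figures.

From Kepler's third law T² = 4π²r³/μ at r = 12810 km, T = 12.23 hours = 12.23 × 3600 s = 44028 s: μ = 4π²r³/T² = 42810.4 km³/s².
The Hohmann ellipse has a_t = (r₁ + r₂)/2 = 8213 km.
At apoapsis, r = 12810 km.
Vis-viva: v = √[μ(2/r − 1/a_t)] = √[42810.4 × (2/12810 − 1/8213)] = 1.213 km/s.

v = 1213 m/s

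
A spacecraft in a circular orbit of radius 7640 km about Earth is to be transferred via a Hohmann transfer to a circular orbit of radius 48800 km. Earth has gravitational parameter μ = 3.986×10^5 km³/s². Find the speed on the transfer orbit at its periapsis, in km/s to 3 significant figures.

Transfer-ellipse semi-major axis a_t = (r₁ + r₂)/2 = (7640 + 48800)/2 = 28220 km.
The periapsis of the transfer ellipse is at r = 7640 km.
From the vis-viva equation, v = √[μ(2/r − 1/a_t)] = 9.498 km/s.

v = 9.50 km/s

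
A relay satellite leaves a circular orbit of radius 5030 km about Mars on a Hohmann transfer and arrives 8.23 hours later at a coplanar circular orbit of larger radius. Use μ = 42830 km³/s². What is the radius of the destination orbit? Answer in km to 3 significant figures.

Transfer time t = 8.23 hours = 29628 s, and t = π√(a_t³/μ).
So a_t = (μ t²/π²)^(1/3) = (42830 × (29628)² / π²)^(1/3) = 15618 km.
Since a_t = (r₁ + r₂)/2, r₂ = 2a_t − r₁ = 2×15618 − 5030 = 26206 km.

r₂ = 26200 km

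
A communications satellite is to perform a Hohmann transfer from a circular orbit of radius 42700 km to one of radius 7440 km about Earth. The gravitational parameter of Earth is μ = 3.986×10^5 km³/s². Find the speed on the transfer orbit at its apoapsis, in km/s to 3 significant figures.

Transfer-ellipse semi-major axis a_t = (r₁ + r₂)/2 = (42700 + 7440)/2 = 25070 km.
At apoapsis, r = 42700 km.
Applying v² = μ(2/r − 1/a_t): v = 1.664 km/s.

v = 1.66 km/s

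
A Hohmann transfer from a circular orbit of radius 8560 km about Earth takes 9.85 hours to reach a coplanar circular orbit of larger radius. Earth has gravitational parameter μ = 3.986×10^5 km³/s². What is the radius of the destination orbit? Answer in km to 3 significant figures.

r₂ = 65500 km

Transfer time t = 9.85 hours = 35460 s, and t = π√(a_t³/μ).
So a_t = (μ t²/π²)^(1/3) = (3.986×10^5 × (35460)² / π²)^(1/3) = 37032 km.
Since a_t = (r₁ + r₂)/2, r₂ = 2a_t − r₁ = 2×37032 − 8560 = 65504 km.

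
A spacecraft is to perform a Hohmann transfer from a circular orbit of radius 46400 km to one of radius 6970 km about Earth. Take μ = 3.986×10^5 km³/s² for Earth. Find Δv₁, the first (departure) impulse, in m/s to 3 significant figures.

Transfer-ellipse semi-major axis a_t = (r₁ + r₂)/2 = (46400 + 6970)/2 = 26685 km.
Circular speed at r = 46400 km: v_c = √(μ/r) = 2.931 km/s.
Vis-viva on the transfer ellipse at r = 46400 km gives v_t = √[μ(2/r − 1/a_t)] = 1.498 km/s.
Δv₁ = |v_t − v_c| = |1.498 − 2.931| = 1.433 km/s.

Δv₁ = 1430 m/s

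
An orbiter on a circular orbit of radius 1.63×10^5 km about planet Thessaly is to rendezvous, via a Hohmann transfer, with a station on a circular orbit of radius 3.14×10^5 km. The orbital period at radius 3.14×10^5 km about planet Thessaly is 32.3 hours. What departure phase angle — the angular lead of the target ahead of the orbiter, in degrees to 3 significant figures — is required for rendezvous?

From Kepler's third law T² = 4π²r³/μ at r = 3.14×10^5 km, T = 32.3 hours = 32.3 × 3600 s = 1.1628×10^5 s: μ = 4π²r³/T² = 9.03938×10^7 km³/s².
The Hohmann ellipse has a_t = (r₁ + r₂)/2 = 2.385×10^5 km.
The half-period of the transfer ellipse is t = π√(a_t³/μ) = 38490 s.
Target angular speed ω₂ = √(μ/r₂³) = 5.403×10^-5 rad/s.
Angle swept by the target during transfer: ω₂·t = 2.080 rad = 119.2°.
The orbiter traverses 180° on the transfer ellipse, so the target must lead by 180° − 119.2° = 60.8°.

φ = 60.8°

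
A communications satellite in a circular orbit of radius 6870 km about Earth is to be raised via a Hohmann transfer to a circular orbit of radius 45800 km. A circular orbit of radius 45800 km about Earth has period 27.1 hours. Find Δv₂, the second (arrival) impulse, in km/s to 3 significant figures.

Δv₂ = 1.44 km/s

From Kepler's third law T² = 4π²r³/μ at r = 45800 km, T = 27.1 hours = 27.1 × 3600 s = 97560 s: μ = 4π²r³/T² = 3.98486×10^5 km³/s².
The Hohmann ellipse has a_t = (r₁ + r₂)/2 = 26335 km.
Circular speed at r = 45800 km: v_c = √(μ/r) = 2.950 km/s.
Vis-viva on the transfer ellipse at r = 45800 km gives v_t = √[μ(2/r − 1/a_t)] = 1.507 km/s.
Δv₂ = |v_t − v_c| = |1.507 − 2.950| = 1.443 km/s.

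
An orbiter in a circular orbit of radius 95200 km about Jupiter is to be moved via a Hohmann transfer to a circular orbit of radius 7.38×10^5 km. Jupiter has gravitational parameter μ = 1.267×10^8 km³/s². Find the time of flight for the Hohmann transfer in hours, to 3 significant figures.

t = 20.8 hours

Transfer-ellipse semi-major axis a_t = (r₁ + r₂)/2 = (95200 + 7.380×10^5)/2 = 4.166×10^5 km.
By Kepler's third law the transfer-orbit period is T = 2π√(a_t³/μ), so t = T/2 = 75050 s.
Converting: 75050 s ÷ 3600 s/hour = 20.8 hours.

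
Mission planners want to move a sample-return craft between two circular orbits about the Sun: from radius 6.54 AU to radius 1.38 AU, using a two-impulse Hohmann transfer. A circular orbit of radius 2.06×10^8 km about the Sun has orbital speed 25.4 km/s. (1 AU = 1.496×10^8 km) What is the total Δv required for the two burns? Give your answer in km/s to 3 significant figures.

Δv = 12.0 km/s

From the circular-orbit relation v² = μ/r at r = 2.06×10^8 km: μ = v²r = (25.4)² × 2.06×10^8 = 1.32903×10^11 km³/s².
In km: r₁ = 6.54 × 1.496×10^8 = 9.78384×10^8 km; r₂ = 1.38 × 1.496×10^8 = 2.06448×10^8 km.
Transfer-ellipse semi-major axis a_t = (r₁ + r₂)/2 = (9.78384×10^8 + 2.06448×10^8)/2 = 5.92416×10^8 km.
At r₁ the circular-orbit speed is v₁ = √(μ/r₁) = 11.655 km/s.
On the transfer ellipse at r₁, vis-viva equation gives v_a = √[μ(2/r₁ − 1/a_t)] = 6.8803 km/s.
First burn Δv₁ = |v_a − v₁| = 4.775 km/s.
Circular speed at r₂: v₂ = √(μ/r₂) = 25.372 km/s.
Transfer-orbit speed at r₂: v_p = √[μ(2/r₂ − 1/a_t)] = 32.606 km/s.
Second burn Δv₂ = |v₂ − v_p| = 7.234 km/s.
Δv = Δv₁ + Δv₂ = 4.775 + 7.234 = 12.01 km/s.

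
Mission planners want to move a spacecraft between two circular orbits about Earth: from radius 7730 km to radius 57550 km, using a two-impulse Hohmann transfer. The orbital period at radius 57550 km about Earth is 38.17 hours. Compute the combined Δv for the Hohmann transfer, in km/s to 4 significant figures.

Δv = 3.705 km/s

From Kepler's third law T² = 4π²r³/μ at r = 57550 km, T = 38.17 hours = 38.17 × 3600 s = 1.37412×10^5 s: μ = 4π²r³/T² = 3.98517×10^5 km³/s².
Semi-major axis of the transfer orbit: a_t = (7730 + 57550)/2 = 32640 km.
Circular speed at r₁: v₁ = √(μ/r₁) = √(3.98517×10^5/7730) = 7.180 km/s.
On the transfer ellipse at r₁, vis-viva equation gives v_p = √[μ(2/r₁ − 1/a_t)] = 9.534 km/s.
First burn Δv₁ = |v_p − v₁| = 2.354 km/s.
At r₂, v₂ = √(μ/r₂) = 2.6315 km/s.
Transfer-orbit speed at r₂: v_a = √[μ(2/r₂ − 1/a_t)] = 1.2806 km/s.
Second burn Δv₂ = |v₂ − v_a| = 1.351 km/s.
Δv = Δv₁ + Δv₂ = 2.354 + 1.351 = 3.705 km/s.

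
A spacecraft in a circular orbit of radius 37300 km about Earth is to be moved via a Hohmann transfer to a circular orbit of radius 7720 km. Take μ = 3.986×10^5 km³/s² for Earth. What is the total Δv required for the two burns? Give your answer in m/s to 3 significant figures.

Δv = 3420 m/s

The Hohmann ellipse has a_t = (r₁ + r₂)/2 = 22510 km.
Circular speed at r₁: v₁ = √(μ/r₁) = √(3.986×10^5/37300) = 3.269 km/s.
Transfer-orbit speed at r₁ (vis-viva equation): v_a = √[μ(2/r₁ − 1/a_t)] = 1.914 km/s.
First burn Δv₁ = |v_a − v₁| = 1.355 km/s.
At r₂, v₂ = √(μ/r₂) = 7.186 km/s.
Transfer-orbit speed at r₂: v_p = √[μ(2/r₂ − 1/a_t)] = 9.250 km/s.
Second burn Δv₂ = |v₂ − v_p| = 2.064 km/s.
Total Δv = Δv₁ + Δv₂ = 3.419 km/s.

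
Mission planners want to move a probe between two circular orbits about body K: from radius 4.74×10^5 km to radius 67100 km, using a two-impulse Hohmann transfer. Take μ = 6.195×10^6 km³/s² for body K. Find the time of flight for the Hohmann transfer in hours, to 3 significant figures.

t = 49.3 hours

The Hohmann ellipse has a_t = (r₁ + r₂)/2 = 2.7055×10^5 km.
By Kepler's third law the transfer-orbit period is T = 2π√(a_t³/μ), so t = T/2 = 1.776×10^5 s.
Converting: 1.776×10^5 s ÷ 3600 s/hour = 49.3 hours.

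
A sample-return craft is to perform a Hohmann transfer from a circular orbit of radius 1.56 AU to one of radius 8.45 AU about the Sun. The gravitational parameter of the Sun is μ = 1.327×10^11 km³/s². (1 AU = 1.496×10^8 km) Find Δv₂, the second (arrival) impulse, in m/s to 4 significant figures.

Δv₂ = 4526 m/s

In km: r₁ = 1.56 × 1.496×10^8 = 2.33376×10^8 km; r₂ = 8.45 × 1.496×10^8 = 1.26412×10^9 km.
Transfer-ellipse semi-major axis a_t = (r₁ + r₂)/2 = (2.33376×10^8 + 1.26412×10^9)/2 = 7.48748×10^8 km.
On the circular orbit at r = 1.26412×10^9 km, v_c = √(μ/r) = 10.246 km/s.
Vis-viva on the transfer ellipse at r = 1.26412×10^9 km gives v_t = √[μ(2/r − 1/a_t)] = 5.7201 km/s.
Δv₂ = |v_t − v_c| = |5.7201 − 10.246| = 4.526 km/s.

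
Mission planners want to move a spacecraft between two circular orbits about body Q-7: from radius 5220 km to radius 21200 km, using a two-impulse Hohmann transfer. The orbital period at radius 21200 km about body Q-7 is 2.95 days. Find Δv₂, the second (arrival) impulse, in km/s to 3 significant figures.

Δv₂ = 0.194 km/s

From Kepler's third law T² = 4π²r³/μ at r = 21200 km, T = 2.95 days = 2.95 × 86400 s = 2.5488×10^5 s: μ = 4π²r³/T² = 5790.23 km³/s².
Transfer-ellipse semi-major axis a_t = (r₁ + r₂)/2 = (5220 + 21200)/2 = 13210 km.
Circular speed at r = 21200 km: v_c = √(μ/r) = 0.5226 km/s.
Transfer-orbit speed at the same r (vis-viva, a = a_t): v_t = √[μ(2/r − 1/a_t)] = 0.3285 km/s.
Δv₂ = |v_t − v_c| = |0.3285 − 0.5226| = 0.1941 km/s.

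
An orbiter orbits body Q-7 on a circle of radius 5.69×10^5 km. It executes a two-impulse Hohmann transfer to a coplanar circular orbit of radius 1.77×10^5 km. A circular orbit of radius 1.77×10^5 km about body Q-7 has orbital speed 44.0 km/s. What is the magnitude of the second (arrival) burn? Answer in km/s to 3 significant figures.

Δv₂ = 10.3 km/s

From the circular-orbit relation v² = μ/r at r = 1.77×10^5 km: μ = v²r = (44.0)² × 1.77×10^5 = 3.42672×10^8 km³/s².
Semi-major axis of the transfer orbit: a_t = (5.690×10^5 + 1.770×10^5)/2 = 3.730×10^5 km.
Circular speed at r = 1.770×10^5 km: v_c = √(μ/r) = 44.00 km/s.
Transfer-orbit speed at the same r (vis-viva, a = a_t): v_t = √[μ(2/r − 1/a_t)] = 54.34 km/s.
Δv₂ = |v_t − v_c| = |54.34 − 44.00| = 10.34 km/s.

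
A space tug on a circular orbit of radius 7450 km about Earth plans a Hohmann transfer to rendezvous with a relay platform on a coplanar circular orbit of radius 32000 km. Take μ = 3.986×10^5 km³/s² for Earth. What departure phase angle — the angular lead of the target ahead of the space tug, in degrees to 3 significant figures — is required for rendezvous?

φ = 92.9°

The Hohmann ellipse has a_t = (r₁ + r₂)/2 = 19725 km.
Transfer time t = π√(a_t³/μ) = 13785.0 s.
Target angular speed ω₂ = √(μ/r₂³) = 1.10292×10^-4 rad/s.
Angle swept by the target during transfer: ω₂·t = 1.5204 rad = 87.11°.
Arrival is 180° from departure on the ellipse, so φ = 180° − 87.11° = 92.9°.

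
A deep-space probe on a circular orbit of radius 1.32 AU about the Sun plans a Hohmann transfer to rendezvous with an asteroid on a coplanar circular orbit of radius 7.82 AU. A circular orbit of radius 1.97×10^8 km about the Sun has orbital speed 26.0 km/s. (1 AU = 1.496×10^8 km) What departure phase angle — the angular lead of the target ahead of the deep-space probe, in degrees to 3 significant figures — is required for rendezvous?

From the circular-orbit relation v² = μ/r at r = 1.97×10^8 km: μ = v²r = (26.0)² × 1.97×10^8 = 1.33172×10^11 km³/s².
In km: r₁ = 1.32 × 1.496×10^8 = 1.97472×10^8 km; r₂ = 7.82 × 1.496×10^8 = 1.169872×10^9 km.
Semi-major axis of the transfer orbit: a_t = (1.97472×10^8 + 1.169872×10^9)/2 = 6.83672×10^8 km.
The half-period of the transfer ellipse is t = π√(a_t³/μ) = 1.5389×10^8 s.
The target's mean motion on its circular orbit is ω₂ = √(μ/r₂³) = 9.1201×10^-9 rad/s.
Angle swept by the target during transfer: ω₂·t = 1.4035 rad = 80.41°.
Arrival is 180° from departure on the ellipse, so φ = 180° − 80.41° = 99.6°.

φ = 99.6°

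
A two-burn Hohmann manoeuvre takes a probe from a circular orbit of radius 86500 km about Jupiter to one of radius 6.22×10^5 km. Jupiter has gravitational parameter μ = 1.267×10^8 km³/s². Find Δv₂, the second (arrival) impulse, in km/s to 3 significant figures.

The Hohmann ellipse has a_t = (r₁ + r₂)/2 = 3.5425×10^5 km.
On the circular orbit at r = 6.220×10^5 km, v_c = √(μ/r) = 14.2723 km/s.
Vis-viva on the transfer ellipse at r = 6.220×10^5 km gives v_t = √[μ(2/r − 1/a_t)] = 7.05255 km/s.
Δv₂ = |v_t − v_c| = |7.05255 − 14.2723| = 7.220 km/s.

Δv₂ = 7.22 km/s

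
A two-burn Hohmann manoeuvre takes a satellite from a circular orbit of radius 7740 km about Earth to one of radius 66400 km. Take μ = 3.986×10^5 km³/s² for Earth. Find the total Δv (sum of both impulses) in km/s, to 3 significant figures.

Semi-major axis of the transfer orbit: a_t = (7740 + 66400)/2 = 37070 km.
At r₁ the circular-orbit speed is v₁ = √(μ/r₁) = 7.176 km/s.
Transfer-orbit speed at r₁ (vis-viva): v_p = √[μ(2/r₁ − 1/a_t)] = 9.604 km/s.
First burn Δv₁ = |v_p − v₁| = 2.428 km/s.
Circular speed at r₂: v₂ = √(μ/r₂) = 2.45010 km/s.
Transfer-orbit speed at r₂: v_a = √[μ(2/r₂ − 1/a_t)] = 1.11955 km/s.
Second burn Δv₂ = |v₂ − v_a| = 1.331 km/s.
Total Δv = Δv₁ + Δv₂ = 3.759 km/s.

Δv = 3.76 km/s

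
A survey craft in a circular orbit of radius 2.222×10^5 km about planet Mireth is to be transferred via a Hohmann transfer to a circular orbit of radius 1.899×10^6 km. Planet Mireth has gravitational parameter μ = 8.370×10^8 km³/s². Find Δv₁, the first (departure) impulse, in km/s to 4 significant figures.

Δv₁ = 20.75 km/s

The Hohmann ellipse has a_t = (r₁ + r₂)/2 = 1.0606×10^6 km.
Circular speed at r = 2.222×10^5 km: v_c = √(μ/r) = 61.375 km/s.
Vis-viva on the transfer ellipse at r = 2.222×10^5 km gives v_t = √[μ(2/r − 1/a_t)] = 82.125 km/s.
Δv₁ = |v_t − v_c| = |82.125 − 61.375| = 20.75 km/s.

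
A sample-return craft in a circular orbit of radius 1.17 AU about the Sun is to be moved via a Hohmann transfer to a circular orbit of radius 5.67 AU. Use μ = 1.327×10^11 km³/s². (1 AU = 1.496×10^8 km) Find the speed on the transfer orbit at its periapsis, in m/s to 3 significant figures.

v = 35500 m/s

In km: r₁ = 1.17 × 1.496×10^8 = 1.75032×10^8 km; r₂ = 5.67 × 1.496×10^8 = 8.48232×10^8 km.
Semi-major axis of the transfer orbit: a_t = (1.75032×10^8 + 8.48232×10^8)/2 = 5.11632×10^8 km.
At periapsis, r = 1.75032×10^8 km.
Vis-viva: v = √[μ(2/r − 1/a_t)] = √[1.327×10^11 × (2/1.75032×10^8 − 1/5.11632×10^8)] = 35.45 km/s.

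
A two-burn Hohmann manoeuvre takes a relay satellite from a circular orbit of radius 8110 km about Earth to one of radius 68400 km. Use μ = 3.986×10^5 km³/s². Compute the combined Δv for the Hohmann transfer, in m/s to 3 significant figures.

Transfer-ellipse semi-major axis a_t = (r₁ + r₂)/2 = (8110 + 68400)/2 = 38255 km.
Circular speed at r₁: v₁ = √(μ/r₁) = √(3.986×10^5/8110) = 7.01065 km/s.
Transfer-orbit speed at r₁ (vis-viva): v_p = √[μ(2/r₁ − 1/a_t)] = 9.37437 km/s.
First burn Δv₁ = |v_p − v₁| = 2.3637 km/s.
Circular speed at r₂: v₂ = √(μ/r₂) = 2.4140 km/s.
Transfer-orbit speed at r₂: v_a = √[μ(2/r₂ − 1/a_t)] = 1.1115 km/s.
Second burn Δv₂ = |v₂ − v_a| = 1.3025 km/s.
Δv = Δv₁ + Δv₂ = 2.3637 + 1.3025 = 3.666 km/s.

Δv = 3670 m/s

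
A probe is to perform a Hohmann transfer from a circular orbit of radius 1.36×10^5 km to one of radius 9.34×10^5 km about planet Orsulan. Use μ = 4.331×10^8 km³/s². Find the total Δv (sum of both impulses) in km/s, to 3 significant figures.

Transfer-ellipse semi-major axis a_t = (r₁ + r₂)/2 = (1.360×10^5 + 9.340×10^5)/2 = 5.350×10^5 km.
Circular speed at r₁: v₁ = √(μ/r₁) = √(4.331×10^8/1.360×10^5) = 56.43 km/s.
Transfer-orbit speed at r₁ (vis-viva): v_p = √[μ(2/r₁ − 1/a_t)] = 74.56 km/s.
First burn Δv₁ = |v_p − v₁| = 18.13 km/s.
At r₂, v₂ = √(μ/r₂) = 21.534 km/s.
Transfer-orbit speed at r₂: v_a = √[μ(2/r₂ − 1/a_t)] = 10.857 km/s.
Second burn Δv₂ = |v₂ − v_a| = 10.68 km/s.
Δv = Δv₁ + Δv₂ = 18.13 + 10.68 = 28.81 km/s.

Δv = 28.8 km/s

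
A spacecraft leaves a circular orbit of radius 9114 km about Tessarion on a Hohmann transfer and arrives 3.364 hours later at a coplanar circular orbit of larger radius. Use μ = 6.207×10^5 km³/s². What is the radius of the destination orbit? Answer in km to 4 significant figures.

r₂ = 32830 km

Transfer time t = 3.364 hours = 12110.4 s, and t = π√(a_t³/μ).
So a_t = (μ t²/π²)^(1/3) = (6.207×10^5 × (12110.4)² / π²)^(1/3) = 20972 km.
Since a_t = (r₁ + r₂)/2, r₂ = 2a_t − r₁ = 2×20972 − 9114 = 32830 km.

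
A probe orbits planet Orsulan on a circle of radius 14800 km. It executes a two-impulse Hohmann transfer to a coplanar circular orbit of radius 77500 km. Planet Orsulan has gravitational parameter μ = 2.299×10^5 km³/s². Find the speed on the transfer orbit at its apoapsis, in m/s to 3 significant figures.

The Hohmann ellipse has a_t = (r₁ + r₂)/2 = 46150 km.
At apoapsis, r = 77500 km.
Applying v² = μ(2/r − 1/a_t): v = 0.9754 km/s.

v = 975 m/s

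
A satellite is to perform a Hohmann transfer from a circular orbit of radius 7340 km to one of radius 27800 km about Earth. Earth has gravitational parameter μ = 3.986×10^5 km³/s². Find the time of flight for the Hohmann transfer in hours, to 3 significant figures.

t = 3.22 hours

The Hohmann ellipse has a_t = (r₁ + r₂)/2 = 17570 km.
By Kepler's third law the transfer-orbit period is T = 2π√(a_t³/μ), so t = T/2 = 11590 s.
Converting: 11590 s ÷ 3600 s/hour = 3.22 hours.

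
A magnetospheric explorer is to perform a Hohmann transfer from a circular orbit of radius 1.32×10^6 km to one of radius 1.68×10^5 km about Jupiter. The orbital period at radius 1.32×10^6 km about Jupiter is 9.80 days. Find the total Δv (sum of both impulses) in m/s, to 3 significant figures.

Δv = 14300 m/s

From Kepler's third law T² = 4π²r³/μ at r = 1.32×10^6 km, T = 9.80 days = 9.80 × 86400 s = 8.4672×10^5 s: μ = 4π²r³/T² = 1.26649×10^8 km³/s².
Semi-major axis of the transfer orbit: a_t = (1.320×10^6 + 1.680×10^5)/2 = 7.440×10^5 km.
Circular speed at r₁: v₁ = √(μ/r₁) = √(1.26649×10^8/1.320×10^6) = 9.7952 km/s.
Transfer-orbit speed at r₁ (v² = μ(2/r − 1/a)): v_a = √[μ(2/r₁ − 1/a_t)] = 4.6546 km/s.
First burn Δv₁ = |v_a − v₁| = 5.141 km/s.
At r₂, v₂ = √(μ/r₂) = 27.457 km/s.
Transfer-orbit speed at r₂: v_p = √[μ(2/r₂ − 1/a_t)] = 36.572 km/s.
Second burn Δv₂ = |v₂ − v_p| = 9.115 km/s.
Total Δv = Δv₁ + Δv₂ = 14.26 km/s.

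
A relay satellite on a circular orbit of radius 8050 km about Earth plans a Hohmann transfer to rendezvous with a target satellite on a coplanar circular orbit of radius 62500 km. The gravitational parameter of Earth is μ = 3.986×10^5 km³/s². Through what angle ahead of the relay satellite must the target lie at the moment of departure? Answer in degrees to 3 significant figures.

φ = 104°

Transfer-ellipse semi-major axis a_t = (r₁ + r₂)/2 = (8050 + 62500)/2 = 35275 km.
Transfer time t = π√(a_t³/μ) = 32970 s.
The target's mean motion on its circular orbit is ω₂ = √(μ/r₂³) = 4.041×10^-5 rad/s.
Angle swept by the target during transfer: ω₂·t = 1.332 rad = 76.32°.
The relay satellite traverses 180° on the transfer ellipse, so the target must lead by 180° − 76.32° = 104°.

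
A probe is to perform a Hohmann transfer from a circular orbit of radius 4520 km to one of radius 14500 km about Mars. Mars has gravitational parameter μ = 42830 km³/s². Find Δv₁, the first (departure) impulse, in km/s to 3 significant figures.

The Hohmann ellipse has a_t = (r₁ + r₂)/2 = 9510 km.
Circular speed at r = 4520 km: v_c = √(μ/r) = 3.0783 km/s.
Vis-viva on the transfer ellipse at r = 4520 km gives v_t = √[μ(2/r − 1/a_t)] = 3.8010 km/s.
Δv₁ = |v_t − v_c| = |3.8010 − 3.0783| = 0.7227 km/s.

Δv₁ = 0.723 km/s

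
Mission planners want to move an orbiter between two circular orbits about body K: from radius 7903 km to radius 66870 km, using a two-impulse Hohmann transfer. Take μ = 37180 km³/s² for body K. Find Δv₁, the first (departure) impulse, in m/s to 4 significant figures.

Semi-major axis of the transfer orbit: a_t = (7903 + 66870)/2 = 37386.5 km.
On the circular orbit at r = 7903 km, v_c = √(μ/r) = 2.1690 km/s.
Vis-viva on the transfer ellipse at r = 7903 km gives v_t = √[μ(2/r − 1/a_t)] = 2.9008 km/s.
Δv₁ = |v_t − v_c| = |2.9008 − 2.1690| = 0.7318 km/s.

Δv₁ = 731.8 m/s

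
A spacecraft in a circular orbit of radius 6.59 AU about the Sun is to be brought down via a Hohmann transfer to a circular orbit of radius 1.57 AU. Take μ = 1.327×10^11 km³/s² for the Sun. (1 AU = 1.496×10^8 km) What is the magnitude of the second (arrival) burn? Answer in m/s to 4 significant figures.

In km: r₁ = 6.59 × 1.496×10^8 = 9.85864×10^8 km; r₂ = 1.57 × 1.496×10^8 = 2.34872×10^8 km.
Transfer-ellipse semi-major axis a_t = (r₁ + r₂)/2 = (9.85864×10^8 + 2.34872×10^8)/2 = 6.10368×10^8 km.
On the circular orbit at r = 2.34872×10^8 km, v_c = √(μ/r) = 23.7695 km/s.
Vis-viva on the transfer ellipse at r = 2.34872×10^8 km gives v_t = √[μ(2/r − 1/a_t)] = 30.2087 km/s.
Δv₂ = |v_t − v_c| = |30.2087 − 23.7695| = 6.439 km/s.

Δv₂ = 6439 m/s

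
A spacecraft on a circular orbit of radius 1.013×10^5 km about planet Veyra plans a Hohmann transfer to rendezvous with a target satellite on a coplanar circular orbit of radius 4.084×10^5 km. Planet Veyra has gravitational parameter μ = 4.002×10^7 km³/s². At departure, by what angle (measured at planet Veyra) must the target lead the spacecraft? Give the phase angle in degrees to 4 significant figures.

The Hohmann ellipse has a_t = (r₁ + r₂)/2 = 2.5485×10^5 km.
Transfer time t = π√(a_t³/μ) = 63890.8 s.
Target angular speed ω₂ = √(μ/r₂³) = 2.42387×10^-5 rad/s.
Angle swept by the target during transfer: ω₂·t = 1.5486 rad = 88.73°.
Arrival is 180° from departure on the ellipse, so φ = 180° − 88.73° = 91.27°.

φ = 91.27°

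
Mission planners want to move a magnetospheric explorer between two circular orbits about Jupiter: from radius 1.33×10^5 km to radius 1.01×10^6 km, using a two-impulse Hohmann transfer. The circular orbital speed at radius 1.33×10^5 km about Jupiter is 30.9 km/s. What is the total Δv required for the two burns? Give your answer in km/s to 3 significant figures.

Δv = 16.0 km/s

From the circular-orbit relation v² = μ/r at r = 1.33×10^5 km: μ = v²r = (30.9)² × 1.33×10^5 = 1.26990×10^8 km³/s².
Semi-major axis of the transfer orbit: a_t = (1.330×10^5 + 1.010×10^6)/2 = 5.715×10^5 km.
Circular speed at r₁: v₁ = √(μ/r₁) = √(1.26990×10^8/1.330×10^5) = 30.90 km/s.
Transfer-orbit speed at r₁ (vis-viva): v_p = √[μ(2/r₁ − 1/a_t)] = 41.08 km/s.
First burn Δv₁ = |v_p − v₁| = 10.18 km/s.
At r₂, v₂ = √(μ/r₂) = 11.213 km/s.
Transfer-orbit speed at r₂: v_a = √[μ(2/r₂ − 1/a_t)] = 5.4093 km/s.
Second burn Δv₂ = |v₂ − v_a| = 5.804 km/s.
Total Δv = Δv₁ + Δv₂ = 15.98 km/s.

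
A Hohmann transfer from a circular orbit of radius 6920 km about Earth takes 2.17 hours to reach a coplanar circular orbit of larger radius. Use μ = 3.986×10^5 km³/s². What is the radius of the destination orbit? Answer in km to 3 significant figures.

r₂ = 20100 km

Transfer time t = 2.17 hours = 7812 s, and t = π√(a_t³/μ).
So a_t = (μ t²/π²)^(1/3) = (3.986×10^5 × (7812)² / π²)^(1/3) = 13508 km.
Since a_t = (r₁ + r₂)/2, r₂ = 2a_t − r₁ = 2×13508 − 6920 = 20096 km.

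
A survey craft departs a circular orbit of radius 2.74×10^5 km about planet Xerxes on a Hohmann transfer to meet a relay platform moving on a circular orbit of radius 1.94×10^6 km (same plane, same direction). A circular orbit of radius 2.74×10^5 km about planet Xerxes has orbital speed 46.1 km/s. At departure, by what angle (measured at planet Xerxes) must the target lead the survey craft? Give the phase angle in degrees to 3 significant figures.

From the circular-orbit relation v² = μ/r at r = 2.74×10^5 km: μ = v²r = (46.1)² × 2.74×10^5 = 5.82308×10^8 km³/s².
Transfer-ellipse semi-major axis a_t = (r₁ + r₂)/2 = (2.740×10^5 + 1.940×10^6)/2 = 1.107×10^6 km.
Transfer time t = π√(a_t³/μ) = 1.51633×10^5 s.
The target's mean motion on its circular orbit is ω₂ = √(μ/r₂³) = 8.93046×10^-6 rad/s.
Angle swept by the target during transfer: ω₂·t = 1.3542 rad = 77.59°.
Arrival is 180° from departure on the ellipse, so φ = 180° − 77.59° = 102°.

φ = 102°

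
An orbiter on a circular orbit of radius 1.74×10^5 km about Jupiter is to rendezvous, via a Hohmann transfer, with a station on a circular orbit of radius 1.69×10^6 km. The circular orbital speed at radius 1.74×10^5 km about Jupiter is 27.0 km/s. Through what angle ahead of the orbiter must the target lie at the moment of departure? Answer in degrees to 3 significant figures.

φ = 106°

From the circular-orbit relation v² = μ/r at r = 1.74×10^5 km: μ = v²r = (27.0)² × 1.74×10^5 = 1.26846×10^8 km³/s².
Transfer-ellipse semi-major axis a_t = (r₁ + r₂)/2 = (1.740×10^5 + 1.690×10^6)/2 = 9.320×10^5 km.
Transfer time t = π√(a_t³/μ) = 2.510×10^5 s.
Target angular speed ω₂ = √(μ/r₂³) = 5.126×10^-6 rad/s.
Angle swept by the target during transfer: ω₂·t = 1.2866 rad = 73.72°.
The orbiter traverses 180° on the transfer ellipse, so the target must lead by 180° − 73.72° = 106°.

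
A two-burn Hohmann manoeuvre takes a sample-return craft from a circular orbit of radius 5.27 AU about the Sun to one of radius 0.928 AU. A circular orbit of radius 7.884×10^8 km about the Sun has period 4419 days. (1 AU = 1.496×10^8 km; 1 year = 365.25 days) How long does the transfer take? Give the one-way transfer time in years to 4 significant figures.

From Kepler's third law T² = 4π²r³/μ at r = 7.884×10^8 km, T = 4419 days = 4419 × 86400 s = 3.818016×10^8 s: μ = 4π²r³/T² = 1.32716×10^11 km³/s².
In km: r₁ = 5.27 × 1.496×10^8 = 7.88392×10^8 km; r₂ = 0.928 × 1.496×10^8 = 1.388288×10^8 km.
Transfer-ellipse semi-major axis a_t = (r₁ + r₂)/2 = (7.88392×10^8 + 1.388288×10^8)/2 = 4.636104×10^8 km.
Half the transfer-orbit period gives t = π√(a_t³/μ) = 8.608×10^7 s.
Converting: 8.608×10^7 s ÷ 3.15576×10^7 s/year (365.25 × 86400) = 2.728 years.

t = 2.728 years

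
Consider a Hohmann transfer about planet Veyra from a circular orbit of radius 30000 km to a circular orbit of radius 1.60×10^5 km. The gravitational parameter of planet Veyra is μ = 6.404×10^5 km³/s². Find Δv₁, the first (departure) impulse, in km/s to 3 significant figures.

Δv₁ = 1.38 km/s

Semi-major axis of the transfer orbit: a_t = (30000 + 1.600×10^5)/2 = 95000 km.
Circular speed at r = 30000 km: v_c = √(μ/r) = 4.620 km/s.
Transfer-orbit speed at the same r (vis-viva, a = a_t): v_t = √[μ(2/r − 1/a_t)] = 5.996 km/s.
Δv₁ = |v_t − v_c| = |5.996 − 4.620| = 1.376 km/s.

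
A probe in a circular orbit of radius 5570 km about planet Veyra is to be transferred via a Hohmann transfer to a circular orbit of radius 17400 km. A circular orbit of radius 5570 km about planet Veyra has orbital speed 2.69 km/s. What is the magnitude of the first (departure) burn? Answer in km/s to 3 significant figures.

Δv₁ = 0.621 km/s

From the circular-orbit relation v² = μ/r at r = 5570 km: μ = v²r = (2.69)² × 5570 = 40305.1 km³/s².
Semi-major axis of the transfer orbit: a_t = (5570 + 17400)/2 = 11485 km.
Circular speed at r = 5570 km: v_c = √(μ/r) = 2.690 km/s.
Transfer-orbit speed at the same r (vis-viva, a = a_t): v_t = √[μ(2/r − 1/a_t)] = 3.311 km/s.
Δv₁ = |v_t − v_c| = |3.311 − 2.690| = 0.6210 km/s.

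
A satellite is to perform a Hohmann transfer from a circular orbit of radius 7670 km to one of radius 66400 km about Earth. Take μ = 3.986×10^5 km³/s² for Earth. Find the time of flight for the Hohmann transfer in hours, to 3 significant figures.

Transfer-ellipse semi-major axis a_t = (r₁ + r₂)/2 = (7670 + 66400)/2 = 37035 km.
By Kepler's third law the transfer-orbit period is T = 2π√(a_t³/μ), so t = T/2 = 35460 s.
Converting: 35460 s ÷ 3600 s/hour = 9.85 hours.

t = 9.85 hours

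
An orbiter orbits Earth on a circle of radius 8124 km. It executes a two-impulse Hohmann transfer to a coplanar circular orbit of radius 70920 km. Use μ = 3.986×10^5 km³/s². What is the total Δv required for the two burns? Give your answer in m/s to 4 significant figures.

Semi-major axis of the transfer orbit: a_t = (8124 + 70920)/2 = 39522 km.
At r₁ the circular-orbit speed is v₁ = √(μ/r₁) = 7.0046 km/s.
On the transfer ellipse at r₁, v² = μ(2/r − 1/a) gives v_p = √[μ(2/r₁ − 1/a_t)] = 9.3831 km/s.
First burn Δv₁ = |v_p − v₁| = 2.3785 km/s.
Circular speed at r₂: v₂ = √(μ/r₂) = 2.37074 km/s.
Transfer-orbit speed at r₂: v_a = √[μ(2/r₂ − 1/a_t)] = 1.07485 km/s.
Second burn Δv₂ = |v₂ − v_a| = 1.2959 km/s.
Δv = Δv₁ + Δv₂ = 2.3785 + 1.2959 = 3.674 km/s.

Δv = 3674 m/s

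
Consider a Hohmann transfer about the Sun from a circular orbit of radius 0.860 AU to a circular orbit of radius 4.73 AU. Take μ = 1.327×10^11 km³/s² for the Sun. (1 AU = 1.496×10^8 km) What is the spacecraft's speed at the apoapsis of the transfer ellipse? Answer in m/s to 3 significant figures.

In km: r₁ = 0.860 × 1.496×10^8 = 1.28656×10^8 km; r₂ = 4.73 × 1.496×10^8 = 7.07608×10^8 km.
Transfer-ellipse semi-major axis a_t = (r₁ + r₂)/2 = (1.28656×10^8 + 7.07608×10^8)/2 = 4.18132×10^8 km.
The apoapsis of the transfer ellipse is at r = 7.07608×10^8 km.
Applying v² = μ(2/r − 1/a_t): v = 7.596 km/s.

v = 7600 m/s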